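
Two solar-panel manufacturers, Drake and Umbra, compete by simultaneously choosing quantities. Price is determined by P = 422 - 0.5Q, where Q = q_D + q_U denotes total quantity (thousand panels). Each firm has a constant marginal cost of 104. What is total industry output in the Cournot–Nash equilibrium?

Each firm earns π_i = (422 - 0.5Q)q_i - 104q_i.
Setting ∂π_i/∂q_i = 0 with rivals' quantities fixed: 318 - q_i - (1/2)q_j = 0.
With identical firms every q_j equals q_i, so q_j = q_i and 318 = (3/2)q_i, giving q_i = 212.
Total output Q = 212 + 212 = 424.

424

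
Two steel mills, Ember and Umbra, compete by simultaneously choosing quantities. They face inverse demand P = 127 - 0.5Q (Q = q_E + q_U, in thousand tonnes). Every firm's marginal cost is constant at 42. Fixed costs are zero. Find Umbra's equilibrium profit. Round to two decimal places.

A representative firm's profit is π_i = q_i(127 - 0.5Q) - 42q_i.
Setting ∂π_i/∂q_i = 0 with rivals' quantities fixed: 85 - q_i - (1/2)q_j = 0.
With identical firms every q_j equals q_i, so q_j = q_i and 85 = (3/2)q_i, giving q_i = 170/3.
Price P = 127 - (1/2)·(340/3) = 211/3.
Umbra's profit: (211/3 - 42)·(170/3) = 1605.5556.

1605.56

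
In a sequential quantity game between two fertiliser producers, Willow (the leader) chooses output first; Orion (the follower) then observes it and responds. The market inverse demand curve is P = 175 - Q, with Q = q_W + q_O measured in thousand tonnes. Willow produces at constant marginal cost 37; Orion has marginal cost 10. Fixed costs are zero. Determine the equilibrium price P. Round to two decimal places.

The follower Orion best-responds to any q_W: π_O = (175 - Q)q_O - 10q_O.
∂π_O/∂q_O = 165 - q_W - 2q_O = 0 gives the reaction function q_O = (165 - q_W)/2.
The leader anticipates this reaction. Substituting into P = 175 - Q gives P = 185/2 - (1/2)q_W, so π_W = (185/2 - (1/2)q_W)q_W - 37q_W.
Leader FOC: 111/2 - q_W = 0, so q_W = 111/2.
Then q_O = (165 - 111/2)/2 = 219/4.
Total output Q = 441/4, so price P = 175 - 441/4 = 259/4.

64.75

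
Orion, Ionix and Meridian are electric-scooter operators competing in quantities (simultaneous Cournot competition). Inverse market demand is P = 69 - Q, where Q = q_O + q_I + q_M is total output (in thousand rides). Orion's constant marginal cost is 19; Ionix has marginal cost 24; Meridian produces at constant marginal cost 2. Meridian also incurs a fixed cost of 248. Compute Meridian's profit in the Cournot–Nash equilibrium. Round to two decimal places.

Orion's profit: π_O = (69 - Q)q_O - (19q_O). Setting ∂π_O/∂q_O = 0: 50 - 2q_O - (q_I + q_M) = 0.
Ionix's first-order condition: 45 - 2q_I - (q_O + q_M) = 0.
Meridian's profit: π_M = (69 - Q)q_M - (2q_M). Setting ∂π_M/∂q_M = 0: 67 - 2q_M - (q_O + q_I) = 0.
Adding the 3 first-order conditions: 162 − 4Q = 0, so Q = 81/2.
Back-substituting: q_O = (50 − 81/2) = 19/2, q_I = (45 − 81/2) = 9/2, q_M = (67 − 81/2) = 53/2.
Price P = 69 - 81/2 = 57/2.
Meridian's profit: (57/2 - 2)·(53/2) - 248 = 1817/4.

454.25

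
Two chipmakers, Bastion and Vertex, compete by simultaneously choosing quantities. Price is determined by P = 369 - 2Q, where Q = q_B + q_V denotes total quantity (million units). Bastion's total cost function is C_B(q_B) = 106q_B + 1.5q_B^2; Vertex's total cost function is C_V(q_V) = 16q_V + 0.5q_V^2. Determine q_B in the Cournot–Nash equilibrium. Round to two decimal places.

19.65

Bastion's profit: π_B = (369 - 2Q)q_B - (106q_B + (3/2)q_B²). Setting ∂π_B/∂q_B = 0: 263 - 7q_B - 2(q_V) = 0.
Vertex's profit: π_V = (369 - 2Q)q_V - (16q_V + (1/2)q_V²). Setting ∂π_V/∂q_V = 0: 353 - 5q_V - 2(q_B) = 0.
So q_B = (263 - 2q_V)/7 and q_V = (353 - 2q_B)/5.
Solving the pair: q_B = 609/31, q_V = 1945/31.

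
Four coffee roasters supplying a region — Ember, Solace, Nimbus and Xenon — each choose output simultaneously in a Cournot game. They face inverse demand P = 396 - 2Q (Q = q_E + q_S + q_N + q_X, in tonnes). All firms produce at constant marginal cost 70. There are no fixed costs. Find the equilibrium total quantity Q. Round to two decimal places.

130.40

A representative firm's profit is π_i = q_i(396 - 2Q) - 70q_i.
Setting ∂π_i/∂q_i = 0 with rivals' quantities fixed: 326 - 4q_i - 2·Σ_{j≠i} q_j = 0.
By symmetry each firm produces the same amount; substituting Σ_{j≠i} q_j = 3q_i yields q_i = 326/10 = 163/5.
Total output Q = 163/5 + 163/5 + 163/5 + 163/5 = 652/5.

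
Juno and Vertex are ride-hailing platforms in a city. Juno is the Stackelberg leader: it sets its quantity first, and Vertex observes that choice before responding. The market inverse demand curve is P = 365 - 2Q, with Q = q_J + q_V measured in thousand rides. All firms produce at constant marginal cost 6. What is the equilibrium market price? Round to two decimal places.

The follower Vertex best-responds to any q_J: π_V = (365 - 2Q)q_V - 6q_V.
Follower FOC: 359 - 2q_J - 4q_V = 0, so q_V(q_J) = (359 - 2q_J)/4.
The leader anticipates this reaction. Substituting into P = 365 - 2Q gives P = 371/2 - q_J, so π_J = (371/2 - q_J)q_J - 6q_J.
The leader's first-order condition 359/2 - 2q_J = 0 yields q_J = 359/4.
Then q_V = (359 - 2·(359/4))/4 = 359/8.
Total output Q = 1077/8, so price P = 365 - 2·(1077/8) = 383/4.

95.75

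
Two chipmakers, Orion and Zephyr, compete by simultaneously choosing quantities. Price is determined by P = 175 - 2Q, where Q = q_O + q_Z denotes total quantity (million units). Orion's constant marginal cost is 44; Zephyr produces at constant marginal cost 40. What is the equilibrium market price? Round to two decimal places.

Orion's profit: π_O = (175 - 2Q)q_O - (44q_O). Setting ∂π_O/∂q_O = 0: 131 - 4q_O - 2(q_Z) = 0.
Zephyr's first-order condition: 135 - 4q_Z - 2(q_O) = 0.
So q_O = (131 - 2q_Z)/4 and q_Z = (135 - 2q_O)/4.
Solving the pair: q_O = 127/6, q_Z = 139/6.
Total output Q = 133/3, so price P = 175 - 2·(133/3) = 259/3.

86.33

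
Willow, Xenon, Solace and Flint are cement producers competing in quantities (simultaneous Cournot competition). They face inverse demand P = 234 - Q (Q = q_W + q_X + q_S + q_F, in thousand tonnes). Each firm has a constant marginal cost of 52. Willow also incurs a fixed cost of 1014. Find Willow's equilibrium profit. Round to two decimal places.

Each firm earns π_i = (234 - Q)q_i - 52q_i.
First-order condition (treating rivals' output as given): 182 - 2q_i - Σ_{j≠i} q_j = 0.
With identical firms every q_j equals q_i, so Σ_{j≠i} q_j = 3q_i and 182 = 5q_i, giving q_i = 182/5.
Price P = 234 - 728/5 = 442/5.
Willow's profit: (442/5 - 52)·(182/5) - 1014 = 310.9600.

310.96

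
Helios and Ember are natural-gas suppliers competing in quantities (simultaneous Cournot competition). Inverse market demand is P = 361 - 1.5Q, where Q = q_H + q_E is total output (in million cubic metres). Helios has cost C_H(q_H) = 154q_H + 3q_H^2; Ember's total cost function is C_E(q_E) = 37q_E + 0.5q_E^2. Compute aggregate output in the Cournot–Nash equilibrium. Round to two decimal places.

87.33

Helios's profit: π_H = (361 - 1.5Q)q_H - (154q_H + 3q_H²). Setting ∂π_H/∂q_H = 0: 207 - 9q_H - (3/2)(q_E) = 0.
Ember's profit: π_E = (361 - 1.5Q)q_E - (37q_E + (1/2)q_E²). Setting ∂π_E/∂q_E = 0: 324 - 4q_E - (3/2)(q_H) = 0.
Rearranging gives the reaction functions q_H = (207 - (3/2)q_E)/9 and q_E = (324 - (3/2)q_H)/4.
Substituting one into the other gives q_H = 152/15 and q_E = 386/5.
Total output Q = 152/15 + 386/5 = 262/3.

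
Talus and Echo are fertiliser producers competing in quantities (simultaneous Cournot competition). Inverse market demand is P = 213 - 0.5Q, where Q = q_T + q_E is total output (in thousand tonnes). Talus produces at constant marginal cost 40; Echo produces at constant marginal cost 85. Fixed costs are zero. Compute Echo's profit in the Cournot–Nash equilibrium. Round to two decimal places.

1530.89

Talus's profit: π_T = (213 - 0.5Q)q_T - (40q_T). Setting ∂π_T/∂q_T = 0: 173 - q_T - (1/2)(q_E) = 0.
Echo's first-order condition: 128 - q_E - (1/2)(q_T) = 0.
Best responses: q_T = (173 - (1/2)q_E), q_E = (128 - (1/2)q_T).
Substituting one into the other gives q_T = 436/3 and q_E = 166/3.
Price P = 213 - (1/2)·(602/3) = 338/3.
Echo's profit: (338/3 - 85)·(166/3) = 1530.8889.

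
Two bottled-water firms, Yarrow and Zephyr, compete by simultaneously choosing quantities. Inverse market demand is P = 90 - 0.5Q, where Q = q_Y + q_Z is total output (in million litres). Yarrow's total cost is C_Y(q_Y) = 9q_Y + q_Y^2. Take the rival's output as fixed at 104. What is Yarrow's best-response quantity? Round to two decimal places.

9.67

With the rival's output fixed at 104, Yarrow's profit is π_Y = (90 - (1/2)·104 - (1/2)q_Y)q_Y - (9q_Y + q_Y²) = (38 - (1/2)q_Y)q_Y - (9q_Y + q_Y²).
∂π_Y/∂q_Y = 29 - 3q_Y = 0, so q_Y = 29/3.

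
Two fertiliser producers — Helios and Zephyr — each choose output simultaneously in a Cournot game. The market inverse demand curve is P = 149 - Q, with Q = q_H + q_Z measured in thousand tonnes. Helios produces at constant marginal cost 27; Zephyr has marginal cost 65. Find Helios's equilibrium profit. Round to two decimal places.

Helios's profit: π_H = (149 - Q)q_H - (27q_H). Setting ∂π_H/∂q_H = 0: 122 - 2q_H - (q_Z) = 0.
Zephyr's profit: π_Z = (149 - Q)q_Z - (65q_Z). Setting ∂π_Z/∂q_Z = 0: 84 - 2q_Z - (q_H) = 0.
Best responses: q_H = (122 - q_Z)/2, q_Z = (84 - q_H)/2.
Solving the pair: q_H = 160/3, q_Z = 46/3.
Price P = 149 - 206/3 = 241/3.
Helios's profit: (241/3 - 27)·(160/3) = 2844.4444.

2844.44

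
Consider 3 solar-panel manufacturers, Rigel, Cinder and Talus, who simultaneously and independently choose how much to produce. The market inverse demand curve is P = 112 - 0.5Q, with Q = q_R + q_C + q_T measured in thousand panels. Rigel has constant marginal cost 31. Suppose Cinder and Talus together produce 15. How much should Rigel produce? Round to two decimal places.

With rivals' combined output fixed at 15, Rigel's profit is π_R = (112 - (1/2)·15 - (1/2)q_R)q_R - (31q_R) = (209/2 - (1/2)q_R)q_R - (31q_R).
∂π_R/∂q_R = 147/2 - q_R = 0, so q_R = 147/2.

73.50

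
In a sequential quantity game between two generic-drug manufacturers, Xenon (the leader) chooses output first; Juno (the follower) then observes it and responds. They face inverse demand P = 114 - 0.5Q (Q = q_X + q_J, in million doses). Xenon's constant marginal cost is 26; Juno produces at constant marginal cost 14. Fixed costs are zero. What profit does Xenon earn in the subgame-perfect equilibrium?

The follower Juno best-responds to any q_X: π_J = (114 - 0.5Q)q_J - 14q_J.
Setting the follower's marginal profit to zero, 100 - (1/2)q_X - q_J = 0, i.e. q_J = (100 - (1/2)q_X).
The leader anticipates this reaction. Substituting into P = 114 - 0.5Q gives P = 64 - (1/4)q_X, so π_X = (64 - (1/4)q_X)q_X - 26q_X.
The leader's first-order condition 38 - (1/2)q_X = 0 yields q_X = 76.
Then q_J = (100 - (1/2)·76) = 62.
Price P = 114 - (1/2)·138 = 45.
Xenon's profit: (45 - 26)·76 = 1444.

1444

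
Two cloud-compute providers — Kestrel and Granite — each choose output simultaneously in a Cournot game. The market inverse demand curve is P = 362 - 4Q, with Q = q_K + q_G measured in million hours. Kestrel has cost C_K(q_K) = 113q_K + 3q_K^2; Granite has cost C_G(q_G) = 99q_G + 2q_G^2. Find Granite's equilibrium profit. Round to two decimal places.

Kestrel's profit: π_K = (362 - 4Q)q_K - (113q_K + 3q_K²). Setting ∂π_K/∂q_K = 0: 249 - 14q_K - 4(q_G) = 0.
Granite's first-order condition: 263 - 12q_G - 4(q_K) = 0.
Rearranging gives the reaction functions q_K = (249 - 4q_G)/14 and q_G = (263 - 4q_K)/12.
Solving the pair: q_K = 242/19, q_G = 1343/76.
Price P = 362 - 4·30.4079 = 240.3684.
Granite's profit: 240.3684·(1343/76) - 99·(1343/76) - 2(1343/76)² = 1873.5966.

1873.60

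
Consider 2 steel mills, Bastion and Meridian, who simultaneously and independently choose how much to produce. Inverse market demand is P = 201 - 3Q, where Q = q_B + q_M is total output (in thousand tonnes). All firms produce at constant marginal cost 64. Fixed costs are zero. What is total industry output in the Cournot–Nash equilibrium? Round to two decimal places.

30.44

A representative firm's profit is π_i = q_i(201 - 3Q) - 64q_i.
Setting ∂π_i/∂q_i = 0 with rivals' quantities fixed: 137 - 6q_i - 3q_j = 0.
By symmetry each firm produces the same amount; substituting q_j = q_i yields q_i = 137/9.
Total output Q = 137/9 + 137/9 = 274/9.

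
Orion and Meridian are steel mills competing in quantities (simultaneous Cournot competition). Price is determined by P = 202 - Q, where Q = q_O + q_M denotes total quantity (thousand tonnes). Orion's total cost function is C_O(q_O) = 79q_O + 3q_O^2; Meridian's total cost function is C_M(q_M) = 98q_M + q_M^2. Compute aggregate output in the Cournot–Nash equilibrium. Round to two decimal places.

Orion's profit: π_O = (202 - Q)q_O - (79q_O + 3q_O²). Setting ∂π_O/∂q_O = 0: 123 - 8q_O - (q_M) = 0.
Meridian's profit: π_M = (202 - Q)q_M - (98q_M + q_M²). Setting ∂π_M/∂q_M = 0: 104 - 4q_M - (q_O) = 0.
So q_O = (123 - q_M)/8 and q_M = (104 - q_O)/4.
Substituting one into the other gives q_O = 388/31 and q_M = 709/31.
Total output Q = 388/31 + 709/31 = 1097/31.

35.39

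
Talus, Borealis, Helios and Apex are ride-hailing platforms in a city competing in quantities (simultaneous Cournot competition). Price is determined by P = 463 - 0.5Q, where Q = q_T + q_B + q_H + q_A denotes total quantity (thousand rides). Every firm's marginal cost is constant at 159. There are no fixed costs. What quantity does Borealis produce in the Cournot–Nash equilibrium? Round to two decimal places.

Each firm earns π_i = (463 - 0.5Q)q_i - 159q_i.
First-order condition (treating rivals' output as given): 304 - q_i - (1/2)·Σ_{j≠i} q_j = 0.
By symmetry each firm produces the same amount; substituting Σ_{j≠i} q_j = 3q_i yields q_i = 304/(5/2) = 608/5.

121.60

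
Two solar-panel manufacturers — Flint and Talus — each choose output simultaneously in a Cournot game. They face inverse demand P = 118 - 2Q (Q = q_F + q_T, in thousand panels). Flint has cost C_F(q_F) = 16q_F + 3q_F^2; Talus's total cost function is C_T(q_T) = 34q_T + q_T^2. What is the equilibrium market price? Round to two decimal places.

Flint's profit: π_F = (118 - 2Q)q_F - (16q_F + 3q_F²). Setting ∂π_F/∂q_F = 0: 102 - 10q_F - 2(q_T) = 0.
Talus's first-order condition: 84 - 6q_T - 2(q_F) = 0.
Best responses: q_F = (102 - 2q_T)/10, q_T = (84 - 2q_F)/6.
Substituting one into the other gives q_F = 111/14 and q_T = 159/14.
Total output Q = 135/7, so price P = 118 - 2·(135/7) = 556/7.

79.43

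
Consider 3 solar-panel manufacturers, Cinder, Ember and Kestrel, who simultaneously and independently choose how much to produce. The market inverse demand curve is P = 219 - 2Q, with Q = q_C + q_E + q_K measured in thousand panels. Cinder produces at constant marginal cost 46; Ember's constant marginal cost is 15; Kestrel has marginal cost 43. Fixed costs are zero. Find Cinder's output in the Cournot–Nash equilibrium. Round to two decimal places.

17.38

Cinder's profit: π_C = (219 - 2Q)q_C - (46q_C). Setting ∂π_C/∂q_C = 0: 173 - 4q_C - 2(q_E + q_K) = 0.
Ember's first-order condition: 204 - 4q_E - 2(q_C + q_K) = 0.
Kestrel's profit: π_K = (219 - 2Q)q_K - (43q_K). Setting ∂π_K/∂q_K = 0: 176 - 4q_K - 2(q_C + q_E) = 0.
Adding the 3 first-order conditions: 553 − 8Q = 0, so Q = 553/8.
Back-substituting: q_C = (173 − 553/4)/2 = 139/8, q_E = (204 − 553/4)/2 = 263/8, q_K = (176 − 553/4)/2 = 151/8.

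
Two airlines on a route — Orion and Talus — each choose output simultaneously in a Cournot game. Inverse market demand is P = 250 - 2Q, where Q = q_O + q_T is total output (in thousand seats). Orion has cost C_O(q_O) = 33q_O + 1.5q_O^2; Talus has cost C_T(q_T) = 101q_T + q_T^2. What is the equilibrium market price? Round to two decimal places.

165.11

Orion's profit: π_O = (250 - 2Q)q_O - (33q_O + (3/2)q_O²). Setting ∂π_O/∂q_O = 0: 217 - 7q_O - 2(q_T) = 0.
Talus's profit: π_T = (250 - 2Q)q_T - (101q_T + q_T²). Setting ∂π_T/∂q_T = 0: 149 - 6q_T - 2(q_O) = 0.
So q_O = (217 - 2q_T)/7 and q_T = (149 - 2q_O)/6.
Substituting one into the other gives q_O = 502/19 and q_T = 609/38.
Total output Q = 1613/38, so price P = 250 - 2·(1613/38) = 165.1053.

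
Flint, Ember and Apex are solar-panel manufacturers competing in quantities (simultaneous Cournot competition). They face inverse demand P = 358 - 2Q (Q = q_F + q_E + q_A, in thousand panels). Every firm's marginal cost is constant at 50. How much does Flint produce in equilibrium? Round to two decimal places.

38.50

A representative firm's profit is π_i = q_i(358 - 2Q) - 50q_i.
Setting ∂π_i/∂q_i = 0 with rivals' quantities fixed: 308 - 4q_i - 2·Σ_{j≠i} q_j = 0.
By symmetry each firm produces the same amount; substituting Σ_{j≠i} q_j = 2q_i yields q_i = 308/8 = 77/2.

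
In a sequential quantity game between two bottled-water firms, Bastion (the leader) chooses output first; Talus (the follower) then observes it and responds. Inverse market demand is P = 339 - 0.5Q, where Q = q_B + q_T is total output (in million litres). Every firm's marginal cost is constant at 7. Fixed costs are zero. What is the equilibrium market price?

90

The follower Talus best-responds to any q_B: π_T = (339 - 0.5Q)q_T - 7q_T.
∂π_T/∂q_T = 332 - (1/2)q_B - q_T = 0 gives the reaction function q_T = (332 - (1/2)q_B).
The leader anticipates this reaction. Substituting into P = 339 - 0.5Q gives P = 173 - (1/4)q_B, so π_B = (173 - (1/4)q_B)q_B - 7q_B.
The leader's first-order condition 166 - (1/2)q_B = 0 yields q_B = 332.
Then q_T = (332 - (1/2)·332) = 166.
Total output Q = 498, so price P = 339 - (1/2)·498 = 90.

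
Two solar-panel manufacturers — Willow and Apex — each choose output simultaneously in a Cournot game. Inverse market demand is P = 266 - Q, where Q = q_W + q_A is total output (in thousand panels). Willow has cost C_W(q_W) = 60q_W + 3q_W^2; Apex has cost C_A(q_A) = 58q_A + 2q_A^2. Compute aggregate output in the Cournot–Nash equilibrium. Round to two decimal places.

52.89

Willow's profit: π_W = (266 - Q)q_W - (60q_W + 3q_W²). Setting ∂π_W/∂q_W = 0: 206 - 8q_W - (q_A) = 0.
Apex's profit: π_A = (266 - Q)q_A - (58q_A + 2q_A²). Setting ∂π_A/∂q_A = 0: 208 - 6q_A - (q_W) = 0.
Rearranging gives the reaction functions q_W = (206 - q_A)/8 and q_A = (208 - q_W)/6.
Solving the pair: q_W = 1028/47, q_A = 1458/47.
Total output Q = 1028/47 + 1458/47 = 52.8936.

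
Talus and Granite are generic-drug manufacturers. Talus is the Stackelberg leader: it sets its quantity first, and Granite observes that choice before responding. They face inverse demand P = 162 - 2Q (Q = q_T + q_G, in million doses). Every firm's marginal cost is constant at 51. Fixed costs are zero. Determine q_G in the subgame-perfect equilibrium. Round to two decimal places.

Solve by backward induction. Given q_T, the follower Granite maximises π_G = (162 - 2q_T - 2q_G)q_G - 51q_G.
Follower FOC: 111 - 2q_T - 4q_G = 0, so q_G(q_T) = (111 - 2q_T)/4.
The leader anticipates this reaction. Substituting into P = 162 - 2Q gives P = 213/2 - q_T, so π_T = (213/2 - q_T)q_T - 51q_T.
Maximising: ∂π_T/∂q_T = 111/2 - 2q_T = 0, giving q_T = 111/4.
Then q_G = (111 - 2·(111/4))/4 = 111/8.

13.88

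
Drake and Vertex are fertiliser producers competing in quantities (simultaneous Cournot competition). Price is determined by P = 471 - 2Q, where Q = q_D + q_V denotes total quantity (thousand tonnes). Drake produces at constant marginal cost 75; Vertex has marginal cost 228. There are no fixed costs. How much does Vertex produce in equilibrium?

Drake's profit: π_D = (471 - 2Q)q_D - (75q_D). Setting ∂π_D/∂q_D = 0: 396 - 4q_D - 2(q_V) = 0.
Vertex's profit: π_V = (471 - 2Q)q_V - (228q_V). Setting ∂π_V/∂q_V = 0: 243 - 4q_V - 2(q_D) = 0.
So q_D = (396 - 2q_V)/4 and q_V = (243 - 2q_D)/4.
Substituting one into the other gives q_D = 183/2 and q_V = 15.

15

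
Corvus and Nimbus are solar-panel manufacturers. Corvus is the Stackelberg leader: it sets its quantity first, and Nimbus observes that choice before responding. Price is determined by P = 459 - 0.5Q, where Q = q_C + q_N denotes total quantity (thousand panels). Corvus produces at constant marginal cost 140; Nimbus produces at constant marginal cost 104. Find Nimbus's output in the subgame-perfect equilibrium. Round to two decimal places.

213.50

The follower Nimbus best-responds to any q_C: π_N = (459 - 0.5Q)q_N - 104q_N.
∂π_N/∂q_N = 355 - (1/2)q_C - q_N = 0 gives the reaction function q_N = (355 - (1/2)q_C).
The leader anticipates this reaction. Substituting into P = 459 - 0.5Q gives P = 563/2 - (1/4)q_C, so π_C = (563/2 - (1/4)q_C)q_C - 140q_C.
The leader's first-order condition 283/2 - (1/2)q_C = 0 yields q_C = 283.
Then q_N = (355 - (1/2)·283) = 427/2.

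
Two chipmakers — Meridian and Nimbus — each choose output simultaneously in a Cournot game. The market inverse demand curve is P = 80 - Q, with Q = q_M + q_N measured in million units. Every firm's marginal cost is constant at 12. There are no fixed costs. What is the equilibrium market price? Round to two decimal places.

Each firm earns π_i = (80 - Q)q_i - 12q_i.
First-order condition (treating rivals' output as given): 68 - 2q_i - q_j = 0.
By symmetry each firm produces the same amount; substituting q_j = q_i yields q_i = 68/3.
Total output Q = 136/3, so price P = 80 - 136/3 = 104/3.

34.67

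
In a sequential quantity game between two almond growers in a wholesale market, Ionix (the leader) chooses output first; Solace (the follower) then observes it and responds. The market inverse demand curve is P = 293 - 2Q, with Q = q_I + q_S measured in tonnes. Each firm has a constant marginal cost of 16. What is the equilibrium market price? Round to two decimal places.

85.25

The follower Solace best-responds to any q_I: π_S = (293 - 2Q)q_S - 16q_S.
Setting the follower's marginal profit to zero, 277 - 2q_I - 4q_S = 0, i.e. q_S = (277 - 2q_I)/4.
Ionix substitutes q_S(q_I) into its own profit: π_I = q_I(293 - 2q_I - (277 - 2q_I)/2) - 16q_I = (309/2 - q_I)q_I - 16q_I.
Leader FOC: 277/2 - 2q_I = 0, so q_I = 277/4.
Then q_S = (277 - 2·(277/4))/4 = 277/8.
Total output Q = 831/8, so price P = 293 - 2·(831/8) = 341/4.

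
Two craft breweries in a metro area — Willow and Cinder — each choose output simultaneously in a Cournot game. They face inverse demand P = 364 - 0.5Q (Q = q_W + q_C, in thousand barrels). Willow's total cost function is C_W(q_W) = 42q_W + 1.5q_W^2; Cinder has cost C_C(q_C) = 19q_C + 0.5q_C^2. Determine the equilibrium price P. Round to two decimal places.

254.94

Willow's profit: π_W = (364 - 0.5Q)q_W - (42q_W + (3/2)q_W²). Setting ∂π_W/∂q_W = 0: 322 - 4q_W - (1/2)(q_C) = 0.
Cinder's first-order condition: 345 - 2q_C - (1/2)(q_W) = 0.
So q_W = (322 - (1/2)q_C)/4 and q_C = (345 - (1/2)q_W)/2.
Solving the pair: q_W = 1886/31, q_C = 157.2903.
Total output Q = 218.1290, so price P = 364 - (1/2)·218.1290 = 254.9355.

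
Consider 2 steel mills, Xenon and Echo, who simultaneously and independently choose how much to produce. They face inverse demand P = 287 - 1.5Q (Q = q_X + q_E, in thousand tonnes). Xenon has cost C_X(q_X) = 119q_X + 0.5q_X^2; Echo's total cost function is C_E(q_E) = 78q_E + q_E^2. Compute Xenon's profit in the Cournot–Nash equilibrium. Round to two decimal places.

Xenon's profit: π_X = (287 - 1.5Q)q_X - (119q_X + (1/2)q_X²). Setting ∂π_X/∂q_X = 0: 168 - 4q_X - (3/2)(q_E) = 0.
Echo's profit: π_E = (287 - 1.5Q)q_E - (78q_E + q_E²). Setting ∂π_E/∂q_E = 0: 209 - 5q_E - (3/2)(q_X) = 0.
So q_X = (168 - (3/2)q_E)/4 and q_E = (209 - (3/2)q_X)/5.
Solving the pair: q_X = 29.6620, q_E = 32.9014.
Price P = 287 - (3/2)·62.5634 = 193.1549.
Xenon's profit: 193.1549·29.6620 - 119·29.6620 - (1/2)·29.6620² = 1759.6651.

1759.67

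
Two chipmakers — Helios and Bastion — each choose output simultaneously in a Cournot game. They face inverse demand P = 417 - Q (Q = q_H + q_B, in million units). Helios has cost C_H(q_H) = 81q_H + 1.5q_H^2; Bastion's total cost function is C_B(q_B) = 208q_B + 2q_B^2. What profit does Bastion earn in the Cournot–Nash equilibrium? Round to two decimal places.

1793.15

Helios's profit: π_H = (417 - Q)q_H - (81q_H + (3/2)q_H²). Setting ∂π_H/∂q_H = 0: 336 - 5q_H - (q_B) = 0.
Bastion's first-order condition: 209 - 6q_B - (q_H) = 0.
So q_H = (336 - q_B)/5 and q_B = (209 - q_H)/6.
Substituting one into the other gives q_H = 1807/29 and q_B = 709/29.
Price P = 417 - 86.7586 = 330.2414.
Bastion's profit: 330.2414·(709/29) - 208·(709/29) - 2(709/29)² = 1793.1546.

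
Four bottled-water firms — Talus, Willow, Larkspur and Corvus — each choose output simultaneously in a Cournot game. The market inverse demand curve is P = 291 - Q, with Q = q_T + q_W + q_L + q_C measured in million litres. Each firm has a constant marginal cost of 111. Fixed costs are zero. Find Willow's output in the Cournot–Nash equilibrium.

Each firm earns π_i = (291 - Q)q_i - 111q_i.
Setting ∂π_i/∂q_i = 0 with rivals' quantities fixed: 180 - 2q_i - Σ_{j≠i} q_j = 0.
With identical firms every q_j equals q_i, so Σ_{j≠i} q_j = 3q_i and 180 = 5q_i, giving q_i = 36.

36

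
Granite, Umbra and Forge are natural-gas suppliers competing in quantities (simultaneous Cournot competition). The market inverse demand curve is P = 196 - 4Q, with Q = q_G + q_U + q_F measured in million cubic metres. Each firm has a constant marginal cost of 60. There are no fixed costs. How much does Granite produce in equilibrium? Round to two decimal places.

Each firm earns π_i = (196 - 4Q)q_i - 60q_i.
First-order condition (treating rivals' output as given): 136 - 8q_i - 4·Σ_{j≠i} q_j = 0.
With identical firms every q_j equals q_i, so Σ_{j≠i} q_j = 2q_i and 136 = 16q_i, giving q_i = 17/2.

8.50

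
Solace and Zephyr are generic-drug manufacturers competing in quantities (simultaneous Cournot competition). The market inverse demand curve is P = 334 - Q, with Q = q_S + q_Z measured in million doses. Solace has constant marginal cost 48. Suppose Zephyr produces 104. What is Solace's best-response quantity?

91

With the rival's output fixed at 104, Solace's profit is π_S = (334 - 104 - q_S)q_S - (48q_S) = (230 - q_S)q_S - (48q_S).
∂π_S/∂q_S = 182 - 2q_S = 0, so q_S = 91.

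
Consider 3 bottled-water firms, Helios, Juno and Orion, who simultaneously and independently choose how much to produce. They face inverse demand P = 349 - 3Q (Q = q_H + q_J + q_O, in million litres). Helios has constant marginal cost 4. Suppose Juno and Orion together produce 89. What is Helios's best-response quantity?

With rivals' combined output fixed at 89, Helios's profit is π_H = (349 - 3·89 - 3q_H)q_H - (4q_H) = (82 - 3q_H)q_H - (4q_H).
∂π_H/∂q_H = 78 - 6q_H = 0, so q_H = 13.

13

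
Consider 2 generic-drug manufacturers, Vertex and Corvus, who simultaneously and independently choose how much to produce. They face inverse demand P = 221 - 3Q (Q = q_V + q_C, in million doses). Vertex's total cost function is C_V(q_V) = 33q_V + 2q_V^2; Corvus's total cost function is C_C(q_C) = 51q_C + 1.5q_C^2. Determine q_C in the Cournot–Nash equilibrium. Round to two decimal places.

14.02

Vertex's profit: π_V = (221 - 3Q)q_V - (33q_V + 2q_V²). Setting ∂π_V/∂q_V = 0: 188 - 10q_V - 3(q_C) = 0.
Corvus's first-order condition: 170 - 9q_C - 3(q_V) = 0.
Best responses: q_V = (188 - 3q_C)/10, q_C = (170 - 3q_V)/9.
Substituting one into the other gives q_V = 394/27 and q_C = 1136/81.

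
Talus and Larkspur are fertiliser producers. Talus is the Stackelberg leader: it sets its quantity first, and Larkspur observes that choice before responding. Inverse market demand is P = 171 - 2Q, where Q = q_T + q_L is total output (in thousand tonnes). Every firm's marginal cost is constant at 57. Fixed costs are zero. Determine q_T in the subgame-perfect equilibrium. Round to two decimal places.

The follower Larkspur best-responds to any q_T: π_L = (171 - 2Q)q_L - 57q_L.
Setting the follower's marginal profit to zero, 114 - 2q_T - 4q_L = 0, i.e. q_L = (114 - 2q_T)/4.
Talus substitutes q_L(q_T) into its own profit: π_T = q_T(171 - 2q_T - (114 - 2q_T)/2) - 57q_T = (114 - q_T)q_T - 57q_T.
Maximising: ∂π_T/∂q_T = 57 - 2q_T = 0, giving q_T = 57/2.
Then q_L = (114 - 2·(57/2))/4 = 57/4.

28.50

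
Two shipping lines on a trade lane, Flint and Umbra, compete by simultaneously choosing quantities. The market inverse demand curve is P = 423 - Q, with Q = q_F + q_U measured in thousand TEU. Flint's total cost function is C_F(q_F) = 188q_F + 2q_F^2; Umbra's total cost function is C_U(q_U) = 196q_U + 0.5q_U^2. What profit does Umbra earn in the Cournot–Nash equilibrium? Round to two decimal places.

6592.37

Flint's profit: π_F = (423 - Q)q_F - (188q_F + 2q_F²). Setting ∂π_F/∂q_F = 0: 235 - 6q_F - (q_U) = 0.
Umbra's first-order condition: 227 - 3q_U - (q_F) = 0.
So q_F = (235 - q_U)/6 and q_U = (227 - q_F)/3.
Substituting one into the other gives q_F = 478/17 and q_U = 1127/17.
Price P = 423 - 1605/17 = 328.5882.
Umbra's profit: 328.5882·(1127/17) - 196·(1127/17) - (1/2)(1127/17)² = 6592.3651.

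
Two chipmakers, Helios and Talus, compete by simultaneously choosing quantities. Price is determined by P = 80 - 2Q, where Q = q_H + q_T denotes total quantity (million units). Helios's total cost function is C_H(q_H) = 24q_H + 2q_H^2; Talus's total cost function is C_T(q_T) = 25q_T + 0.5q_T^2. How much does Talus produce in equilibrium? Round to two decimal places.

9.11

Helios's profit: π_H = (80 - 2Q)q_H - (24q_H + 2q_H²). Setting ∂π_H/∂q_H = 0: 56 - 8q_H - 2(q_T) = 0.
Talus's profit: π_T = (80 - 2Q)q_T - (25q_T + (1/2)q_T²). Setting ∂π_T/∂q_T = 0: 55 - 5q_T - 2(q_H) = 0.
Rearranging gives the reaction functions q_H = (56 - 2q_T)/8 and q_T = (55 - 2q_H)/5.
Solving the pair: q_H = 85/18, q_T = 82/9.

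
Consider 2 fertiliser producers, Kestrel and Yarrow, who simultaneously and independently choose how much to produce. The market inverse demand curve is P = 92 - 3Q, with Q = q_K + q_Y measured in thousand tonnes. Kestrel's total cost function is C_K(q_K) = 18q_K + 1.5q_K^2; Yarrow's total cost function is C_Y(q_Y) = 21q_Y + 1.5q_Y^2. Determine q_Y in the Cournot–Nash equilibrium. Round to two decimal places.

5.79

Kestrel's profit: π_K = (92 - 3Q)q_K - (18q_K + (3/2)q_K²). Setting ∂π_K/∂q_K = 0: 74 - 9q_K - 3(q_Y) = 0.
Yarrow's profit: π_Y = (92 - 3Q)q_Y - (21q_Y + (3/2)q_Y²). Setting ∂π_Y/∂q_Y = 0: 71 - 9q_Y - 3(q_K) = 0.
So q_K = (74 - 3q_Y)/9 and q_Y = (71 - 3q_K)/9.
Substituting one into the other gives q_K = 151/24 and q_Y = 139/24.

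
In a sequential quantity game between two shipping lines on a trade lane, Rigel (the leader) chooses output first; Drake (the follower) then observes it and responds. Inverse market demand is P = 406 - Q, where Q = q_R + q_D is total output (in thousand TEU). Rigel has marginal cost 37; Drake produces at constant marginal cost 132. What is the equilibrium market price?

153

The follower Drake best-responds to any q_R: π_D = (406 - Q)q_D - 132q_D.
Setting the follower's marginal profit to zero, 274 - q_R - 2q_D = 0, i.e. q_D = (274 - q_R)/2.
Rigel substitutes q_D(q_R) into its own profit: π_R = q_R(406 - q_R - (274 - q_R)/2) - 37q_R = (269 - (1/2)q_R)q_R - 37q_R.
Leader FOC: 232 - q_R = 0, so q_R = 232.
Then q_D = (274 - 232)/2 = 21.
Total output Q = 253, so price P = 406 - 253 = 153.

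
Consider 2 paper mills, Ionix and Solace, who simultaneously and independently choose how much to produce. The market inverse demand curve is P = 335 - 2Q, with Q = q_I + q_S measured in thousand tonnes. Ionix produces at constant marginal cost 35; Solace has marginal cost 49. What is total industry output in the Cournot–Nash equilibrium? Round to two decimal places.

Ionix's profit: π_I = (335 - 2Q)q_I - (35q_I). Setting ∂π_I/∂q_I = 0: 300 - 4q_I - 2(q_S) = 0.
Solace's profit: π_S = (335 - 2Q)q_S - (49q_S). Setting ∂π_S/∂q_S = 0: 286 - 4q_S - 2(q_I) = 0.
Rearranging gives the reaction functions q_I = (300 - 2q_S)/4 and q_S = (286 - 2q_I)/4.
Substituting one into the other gives q_I = 157/3 and q_S = 136/3.
Total output Q = 157/3 + 136/3 = 293/3.

97.67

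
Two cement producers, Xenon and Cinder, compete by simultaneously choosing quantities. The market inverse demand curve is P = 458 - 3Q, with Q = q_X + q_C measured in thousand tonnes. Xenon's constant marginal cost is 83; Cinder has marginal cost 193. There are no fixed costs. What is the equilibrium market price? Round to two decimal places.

Xenon's profit: π_X = (458 - 3Q)q_X - (83q_X). Setting ∂π_X/∂q_X = 0: 375 - 6q_X - 3(q_C) = 0.
Cinder's profit: π_C = (458 - 3Q)q_C - (193q_C). Setting ∂π_C/∂q_C = 0: 265 - 6q_C - 3(q_X) = 0.
So q_X = (375 - 3q_C)/6 and q_C = (265 - 3q_X)/6.
Solving the pair: q_X = 485/9, q_C = 155/9.
Total output Q = 640/9, so price P = 458 - 3·(640/9) = 734/3.

244.67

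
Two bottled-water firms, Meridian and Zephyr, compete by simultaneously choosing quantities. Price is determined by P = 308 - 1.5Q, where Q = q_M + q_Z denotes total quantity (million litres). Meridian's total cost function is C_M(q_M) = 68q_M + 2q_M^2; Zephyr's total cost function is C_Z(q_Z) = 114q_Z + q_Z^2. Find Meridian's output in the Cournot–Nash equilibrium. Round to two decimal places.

27.76

Meridian's profit: π_M = (308 - 1.5Q)q_M - (68q_M + 2q_M²). Setting ∂π_M/∂q_M = 0: 240 - 7q_M - (3/2)(q_Z) = 0.
Zephyr's profit: π_Z = (308 - 1.5Q)q_Z - (114q_Z + q_Z²). Setting ∂π_Z/∂q_Z = 0: 194 - 5q_Z - (3/2)(q_M) = 0.
Best responses: q_M = (240 - (3/2)q_Z)/7, q_Z = (194 - (3/2)q_M)/5.
Substituting one into the other gives q_M = 27.7557 and q_Z = 30.4733.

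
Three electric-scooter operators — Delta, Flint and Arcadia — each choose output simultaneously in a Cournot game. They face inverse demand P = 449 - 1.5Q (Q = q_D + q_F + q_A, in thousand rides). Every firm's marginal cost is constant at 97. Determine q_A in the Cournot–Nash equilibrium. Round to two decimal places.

58.67

Each firm earns π_i = (449 - 1.5Q)q_i - 97q_i.
First-order condition (treating rivals' output as given): 352 - 3q_i - (3/2)·Σ_{j≠i} q_j = 0.
By symmetry each firm produces the same amount; substituting Σ_{j≠i} q_j = 2q_i yields q_i = 352/6 = 176/3.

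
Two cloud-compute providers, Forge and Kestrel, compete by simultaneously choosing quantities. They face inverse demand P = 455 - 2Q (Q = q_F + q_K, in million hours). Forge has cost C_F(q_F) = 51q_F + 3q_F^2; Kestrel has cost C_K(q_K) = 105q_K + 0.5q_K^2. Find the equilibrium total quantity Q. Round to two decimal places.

Forge's profit: π_F = (455 - 2Q)q_F - (51q_F + 3q_F²). Setting ∂π_F/∂q_F = 0: 404 - 10q_F - 2(q_K) = 0.
Kestrel's first-order condition: 350 - 5q_K - 2(q_F) = 0.
Rearranging gives the reaction functions q_F = (404 - 2q_K)/10 and q_K = (350 - 2q_F)/5.
Substituting one into the other gives q_F = 660/23 and q_K = 1346/23.
Total output Q = 660/23 + 1346/23 = 87.2174.

87.22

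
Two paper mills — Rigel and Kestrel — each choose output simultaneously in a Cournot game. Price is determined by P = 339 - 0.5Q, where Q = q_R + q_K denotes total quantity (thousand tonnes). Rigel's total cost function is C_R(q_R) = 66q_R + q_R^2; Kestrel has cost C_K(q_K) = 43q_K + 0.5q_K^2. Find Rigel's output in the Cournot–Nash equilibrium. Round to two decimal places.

69.22

Rigel's profit: π_R = (339 - 0.5Q)q_R - (66q_R + q_R²). Setting ∂π_R/∂q_R = 0: 273 - 3q_R - (1/2)(q_K) = 0.
Kestrel's first-order condition: 296 - 2q_K - (1/2)(q_R) = 0.
Rearranging gives the reaction functions q_R = (273 - (1/2)q_K)/3 and q_K = (296 - (1/2)q_R)/2.
Substituting one into the other gives q_R = 1592/23 and q_K = 130.6957.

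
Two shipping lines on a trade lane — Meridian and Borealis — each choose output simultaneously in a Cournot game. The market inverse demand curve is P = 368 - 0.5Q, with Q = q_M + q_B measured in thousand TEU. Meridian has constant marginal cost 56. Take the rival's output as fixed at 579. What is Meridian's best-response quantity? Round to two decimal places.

With the rival's output fixed at 579, Meridian's profit is π_M = (368 - (1/2)·579 - (1/2)q_M)q_M - (56q_M) = (157/2 - (1/2)q_M)q_M - (56q_M).
∂π_M/∂q_M = 45/2 - q_M = 0, so q_M = 45/2.

22.50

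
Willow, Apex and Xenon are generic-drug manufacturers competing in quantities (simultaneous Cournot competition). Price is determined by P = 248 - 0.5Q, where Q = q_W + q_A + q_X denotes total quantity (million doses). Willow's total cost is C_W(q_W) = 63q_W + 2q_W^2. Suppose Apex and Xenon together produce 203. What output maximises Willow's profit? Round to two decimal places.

With rivals' combined output fixed at 203, Willow's profit is π_W = (248 - (1/2)·203 - (1/2)q_W)q_W - (63q_W + 2q_W²) = (293/2 - (1/2)q_W)q_W - (63q_W + 2q_W²).
∂π_W/∂q_W = 167/2 - 5q_W = 0, so q_W = 167/10.

16.70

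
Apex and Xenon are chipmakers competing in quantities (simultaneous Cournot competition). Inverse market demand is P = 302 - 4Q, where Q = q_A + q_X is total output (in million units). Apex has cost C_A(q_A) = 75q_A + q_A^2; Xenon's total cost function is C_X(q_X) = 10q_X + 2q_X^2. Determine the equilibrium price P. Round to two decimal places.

Apex's profit: π_A = (302 - 4Q)q_A - (75q_A + q_A²). Setting ∂π_A/∂q_A = 0: 227 - 10q_A - 4(q_X) = 0.
Xenon's first-order condition: 292 - 12q_X - 4(q_A) = 0.
Best responses: q_A = (227 - 4q_X)/10, q_X = (292 - 4q_A)/12.
Substituting one into the other gives q_A = 389/26 and q_X = 503/26.
Total output Q = 446/13, so price P = 302 - 4·(446/13) = 164.7692.

164.77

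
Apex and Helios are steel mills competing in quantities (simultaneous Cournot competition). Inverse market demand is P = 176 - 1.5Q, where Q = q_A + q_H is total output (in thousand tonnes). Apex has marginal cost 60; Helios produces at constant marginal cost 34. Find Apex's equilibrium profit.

600

Apex's profit: π_A = (176 - 1.5Q)q_A - (60q_A). Setting ∂π_A/∂q_A = 0: 116 - 3q_A - (3/2)(q_H) = 0.
Helios's first-order condition: 142 - 3q_H - (3/2)(q_A) = 0.
Best responses: q_A = (116 - (3/2)q_H)/3, q_H = (142 - (3/2)q_A)/3.
Solving the pair: q_A = 20, q_H = 112/3.
Price P = 176 - (3/2)·(172/3) = 90.
Apex's profit: (90 - 60)·20 = 600.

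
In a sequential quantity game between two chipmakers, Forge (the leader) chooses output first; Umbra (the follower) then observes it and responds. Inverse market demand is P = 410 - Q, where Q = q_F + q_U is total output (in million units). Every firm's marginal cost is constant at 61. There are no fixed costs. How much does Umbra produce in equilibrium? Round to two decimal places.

The follower Umbra best-responds to any q_F: π_U = (410 - Q)q_U - 61q_U.
Setting the follower's marginal profit to zero, 349 - q_F - 2q_U = 0, i.e. q_U = (349 - q_F)/2.
The leader anticipates this reaction. Substituting into P = 410 - Q gives P = 471/2 - (1/2)q_F, so π_F = (471/2 - (1/2)q_F)q_F - 61q_F.
Maximising: ∂π_F/∂q_F = 349/2 - q_F = 0, giving q_F = 349/2.
Then q_U = (349 - 349/2)/2 = 349/4.

87.25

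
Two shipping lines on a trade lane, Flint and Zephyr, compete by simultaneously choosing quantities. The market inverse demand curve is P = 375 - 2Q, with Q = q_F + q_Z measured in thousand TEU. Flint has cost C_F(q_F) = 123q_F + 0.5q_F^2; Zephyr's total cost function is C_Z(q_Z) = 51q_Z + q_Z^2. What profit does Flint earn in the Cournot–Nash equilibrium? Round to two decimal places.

2760.71

Flint's profit: π_F = (375 - 2Q)q_F - (123q_F + (1/2)q_F²). Setting ∂π_F/∂q_F = 0: 252 - 5q_F - 2(q_Z) = 0.
Zephyr's profit: π_Z = (375 - 2Q)q_Z - (51q_Z + q_Z²). Setting ∂π_Z/∂q_Z = 0: 324 - 6q_Z - 2(q_F) = 0.
Rearranging gives the reaction functions q_F = (252 - 2q_Z)/5 and q_Z = (324 - 2q_F)/6.
Substituting one into the other gives q_F = 432/13 and q_Z = 558/13.
Price P = 375 - 2·(990/13) = 222.6923.
Flint's profit: 222.6923·(432/13) - 123·(432/13) - (1/2)(432/13)² = 2760.7101.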